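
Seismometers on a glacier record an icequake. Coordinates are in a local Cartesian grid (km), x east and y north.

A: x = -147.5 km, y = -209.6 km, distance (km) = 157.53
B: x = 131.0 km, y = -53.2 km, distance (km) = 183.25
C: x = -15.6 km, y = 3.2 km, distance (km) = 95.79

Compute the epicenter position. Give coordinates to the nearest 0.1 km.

Circle about each station: (x + 147.5)² + (y + 209.6)² = 157.53²; (x − 131.0)² + (y + 53.2)² = 183.25²; (x + 15.6)² + (y − 3.2)² = 95.79².
Subtracting the A equation from the B and C equations removes the quadratic terms:
557.0 x + 312.8 y = -54462.03
263.8 x + 425.6 y = -49794.83
Solving the 2×2 system: x ≈ -49.2, y ≈ -86.5 km.

-49.2 km east, -86.5 km north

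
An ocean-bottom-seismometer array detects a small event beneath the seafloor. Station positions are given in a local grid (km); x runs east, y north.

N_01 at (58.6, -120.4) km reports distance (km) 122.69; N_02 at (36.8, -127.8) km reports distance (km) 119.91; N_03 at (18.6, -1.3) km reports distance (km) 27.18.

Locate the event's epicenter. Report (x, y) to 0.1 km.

Circle about each station: (x − 58.6)² + (y + 120.4)² = 122.69²; (x − 36.8)² + (y + 127.8)² = 119.91²; (x − 18.6)² + (y + 1.3)² = 27.18².
Subtracting the N_01 equation from the N_02 and N_03 equations removes the quadratic terms:
-43.6 x − 14.8 y = 431.39
-80.0 x + 238.2 y = -3268.39
Solving the 2×2 system: x ≈ -4.7, y ≈ -15.3 km.

-4.7 km east, -15.3 km north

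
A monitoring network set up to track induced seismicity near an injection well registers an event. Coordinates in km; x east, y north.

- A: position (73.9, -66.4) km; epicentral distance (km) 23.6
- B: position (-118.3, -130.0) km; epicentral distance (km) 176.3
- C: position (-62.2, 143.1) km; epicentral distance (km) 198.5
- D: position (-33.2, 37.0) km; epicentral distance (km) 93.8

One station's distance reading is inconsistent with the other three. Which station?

Solve using three stations at a time. Using B, C, D (subtract circle equations pairwise → linear system) gives (x, y) ≈ (29.1, -33.2).
Distances from that point to each station vs reported:
  A: calculated 55.8 vs reported 23.6 → residual 32.2 km
  B: calculated 176.3 vs reported 176.3 → residual 0.0 km
  C: calculated 198.5 vs reported 198.5 → residual 0.0 km
  D: calculated 93.8 vs reported 93.8 → residual 0.0 km
B, C, D are mutually consistent (residuals ≈ 0); A is off by 32.2 km.

A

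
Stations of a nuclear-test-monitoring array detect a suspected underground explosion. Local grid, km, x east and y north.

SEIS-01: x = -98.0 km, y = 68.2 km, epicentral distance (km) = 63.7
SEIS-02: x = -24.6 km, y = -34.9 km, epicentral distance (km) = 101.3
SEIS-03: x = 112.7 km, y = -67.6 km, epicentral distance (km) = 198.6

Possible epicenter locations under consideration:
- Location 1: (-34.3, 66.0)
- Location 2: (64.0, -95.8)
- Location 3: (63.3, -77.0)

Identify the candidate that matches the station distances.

For each candidate, compare |candidate − station| to the reported distance:
Location 1: residuals SEIS-01 0.0, SEIS-02 0.1, SEIS-03 0.0 → max 0.1 km
Location 2: residuals SEIS-01 166.8, SEIS-02 6.2, SEIS-03 142.3 → max 166.8 km
Location 3: residuals SEIS-01 153.3, SEIS-02 3.8, SEIS-03 148.3 → max 153.3 km
Only Location 1 has all residuals ≈ 0.

Location 1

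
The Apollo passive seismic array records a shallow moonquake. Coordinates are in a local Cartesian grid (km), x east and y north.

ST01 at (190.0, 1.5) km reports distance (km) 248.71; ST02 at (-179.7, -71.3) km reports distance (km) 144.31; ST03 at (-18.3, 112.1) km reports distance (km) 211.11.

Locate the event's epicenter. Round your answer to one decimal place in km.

Circle about each station: (x − 190.0)² + (y − 1.5)² = 248.71²; (x + 179.7)² + (y + 71.3)² = 144.31²; (x + 18.3)² + (y − 112.1)² = 211.11².
Subtracting the ST01 equation from the ST02 and ST03 equations removes the quadratic terms:
-739.4 x − 145.6 y = 42304.82
-416.6 x + 221.2 y = -5911.72
Solving the 2×2 system: x ≈ -37.9, y ≈ -98.1 km.

(-37.9, -98.1)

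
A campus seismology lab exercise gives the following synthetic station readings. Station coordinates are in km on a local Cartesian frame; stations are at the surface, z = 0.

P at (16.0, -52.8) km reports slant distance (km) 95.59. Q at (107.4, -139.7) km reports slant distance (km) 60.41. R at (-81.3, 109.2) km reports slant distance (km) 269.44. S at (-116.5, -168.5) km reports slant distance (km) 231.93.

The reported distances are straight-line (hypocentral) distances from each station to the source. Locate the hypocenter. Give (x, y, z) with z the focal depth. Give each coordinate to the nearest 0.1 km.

Each station gives a sphere (x−x_i)² + (y−y_i)² + z² = d_i² (stations at z=0).
Subtracting the P sphere from Q and R: z² cancels, leaving linear equations in x and y:
182.8 x − 173.8 y = 33495.09
-194.6 x + 324.0 y = -47969.98
Solving: x ≈ 99.002, y ≈ -88.593 km (keep extra digits for the depth step; rounded: 99.0, -88.6).
Then from the P sphere: z² = 95.59² − (x − 16.0)² − (y + 52.8)² with x = 99.002, y = -88.593, so z ≈ 31.096 ≈ 31.1 km.

x ≈ 99.0 km, y ≈ -88.6 km, depth ≈ 31.1 km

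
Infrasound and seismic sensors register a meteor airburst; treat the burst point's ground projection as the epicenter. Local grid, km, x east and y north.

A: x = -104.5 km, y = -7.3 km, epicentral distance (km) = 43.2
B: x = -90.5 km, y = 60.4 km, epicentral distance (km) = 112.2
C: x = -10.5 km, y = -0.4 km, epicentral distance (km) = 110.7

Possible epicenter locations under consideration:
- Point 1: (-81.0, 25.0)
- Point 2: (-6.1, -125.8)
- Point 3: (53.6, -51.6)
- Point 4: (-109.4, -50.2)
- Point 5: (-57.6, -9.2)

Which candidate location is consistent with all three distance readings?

Point 4

For each candidate, compare |candidate − station| to the reported distance:
Point 1: residuals A 3.3, B 75.5, C 35.8 → max 75.5 km
Point 2: residuals A 110.8, B 92.2, C 14.8 → max 110.8 km
Point 3: residuals A 121.0, B 70.3, C 28.7 → max 121.0 km
Point 4: residuals A 0.0, B 0.0, C 0.0 → max 0.0 km
Point 5: residuals A 3.7, B 35.2, C 62.8 → max 62.8 km
Only Point 4 has all residuals ≈ 0.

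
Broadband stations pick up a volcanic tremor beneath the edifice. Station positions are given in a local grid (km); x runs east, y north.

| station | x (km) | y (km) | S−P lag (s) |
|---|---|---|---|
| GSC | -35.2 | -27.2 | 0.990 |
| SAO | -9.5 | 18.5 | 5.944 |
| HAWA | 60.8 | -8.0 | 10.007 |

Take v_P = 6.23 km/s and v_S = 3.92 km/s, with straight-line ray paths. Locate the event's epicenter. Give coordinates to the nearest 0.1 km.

x ≈ -41.3 km, y ≈ -35.7 km

Distance from S−P lag: d = Δt · v_P v_S / (v_P − v_S) = Δt · (6.23·3.92)/(6.23−3.92) ≈ 10.5721·Δt.
So d_GSC = 10.47, d_SAO = 62.84, d_HAWA = 105.80 km.
Circle about each station: (x + 35.2)² + (y + 27.2)² = 10.47²; (x + 9.5)² + (y − 18.5)² = 62.84²; (x − 60.8)² + (y + 8.0)² = 105.80².
Subtracting the GSC equation from the SAO and HAWA equations removes the quadratic terms:
51.4 x + 91.4 y = -5385.62
192.0 x + 38.4 y = -9302.26
Solving the 2×2 system: x ≈ -41.3, y ≈ -35.7 km.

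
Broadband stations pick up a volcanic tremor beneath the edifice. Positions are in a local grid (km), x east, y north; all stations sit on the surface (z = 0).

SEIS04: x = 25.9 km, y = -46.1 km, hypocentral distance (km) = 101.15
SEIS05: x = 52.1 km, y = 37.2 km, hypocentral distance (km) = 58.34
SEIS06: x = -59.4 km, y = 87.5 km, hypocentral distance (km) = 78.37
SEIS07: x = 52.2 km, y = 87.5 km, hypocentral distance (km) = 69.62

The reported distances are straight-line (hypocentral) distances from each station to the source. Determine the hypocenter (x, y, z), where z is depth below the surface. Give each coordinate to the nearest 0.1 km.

Each station gives a sphere (x−x_i)² + (y−y_i)² + z² = d_i² (stations at z=0).
Subtracting the SEIS04 sphere from SEIS05 and SEIS06: z² cancels, leaving linear equations in x and y:
52.4 x + 166.6 y = 8130.00
-170.6 x + 267.2 y = 12478.06
Solving: x ≈ 2.204, y ≈ 48.106 km (keep extra digits for the depth step; rounded: 2.2, 48.1).
Then from the SEIS04 sphere: z² = 101.15² − (x − 25.9)² − (y + 46.1)² with x = 2.204, y = 48.106, so z ≈ 28.197 ≈ 28.2 km.

(2.2, 48.1, 28.2)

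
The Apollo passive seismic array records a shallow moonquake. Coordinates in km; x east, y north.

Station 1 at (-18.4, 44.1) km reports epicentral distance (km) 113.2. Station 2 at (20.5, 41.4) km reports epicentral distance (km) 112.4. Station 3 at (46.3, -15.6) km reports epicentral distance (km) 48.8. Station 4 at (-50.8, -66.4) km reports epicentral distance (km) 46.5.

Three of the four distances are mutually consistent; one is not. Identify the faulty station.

Solve using three stations at a time. Using Station 1, Station 2, Station 4 (subtract circle equations pairwise → linear system) gives (x, y) ≈ (-4.3, -68.2).
Distances from that point to each station vs reported:
  Station 1: calculated 113.2 vs reported 113.2 → residual 0.0 km
  Station 2: calculated 112.4 vs reported 112.4 → residual 0.0 km
  Station 3: calculated 73.0 vs reported 48.8 → residual 24.2 km
  Station 4: calculated 46.5 vs reported 46.5 → residual 0.0 km
Station 1, Station 2, Station 4 are mutually consistent (residuals ≈ 0); Station 3 is off by 24.2 km.

Station 3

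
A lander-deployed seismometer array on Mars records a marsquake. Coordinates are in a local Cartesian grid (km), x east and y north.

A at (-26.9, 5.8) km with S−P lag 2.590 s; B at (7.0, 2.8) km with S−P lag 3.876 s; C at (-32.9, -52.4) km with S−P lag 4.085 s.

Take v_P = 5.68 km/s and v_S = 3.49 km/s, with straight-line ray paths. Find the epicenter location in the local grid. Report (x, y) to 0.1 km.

Distance from S−P lag: d = Δt · v_P v_S / (v_P − v_S) = Δt · (5.68·3.49)/(5.68−3.49) ≈ 9.0517·Δt.
So d_A = 23.44, d_B = 35.08, d_C = 36.98 km.
Circle about each station: (x + 26.9)² + (y − 5.8)² = 23.44²; (x − 7.0)² + (y − 2.8)² = 35.08²; (x + 32.9)² + (y + 52.4)² = 36.98².
Subtracting the A equation from the B and C equations removes the quadratic terms:
67.8 x − 6.0 y = -1381.58
-12.0 x − 116.4 y = 2252.83
Solving the 2×2 system: x ≈ -21.9, y ≈ -17.1 km.
Check against A (with the unrounded x, y): √((x + 26.9)²+(y − 5.8)²) = 23.44 ≈ 23.44 km. ✓

(-21.9, -17.1)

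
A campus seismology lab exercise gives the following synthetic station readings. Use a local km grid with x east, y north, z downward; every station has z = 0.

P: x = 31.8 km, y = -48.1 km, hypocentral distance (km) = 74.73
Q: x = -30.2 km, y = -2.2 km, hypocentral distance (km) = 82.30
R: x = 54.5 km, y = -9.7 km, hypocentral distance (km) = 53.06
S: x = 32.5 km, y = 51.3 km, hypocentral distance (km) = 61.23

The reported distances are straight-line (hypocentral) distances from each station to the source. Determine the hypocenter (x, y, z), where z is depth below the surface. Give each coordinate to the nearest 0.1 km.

Each station gives a sphere (x−x_i)² + (y−y_i)² + z² = d_i² (stations at z=0).
Subtracting the P sphere from Q and R: z² cancels, leaving linear equations in x and y:
-124.0 x + 91.8 y = -3596.69
45.4 x + 76.8 y = 2508.70
Solving: x ≈ 36.997, y ≈ 10.795 km (keep extra digits for the depth step; rounded: 37.0, 10.8).
Then from the P sphere: z² = 74.73² − (x − 31.8)² − (y + 48.1)² with x = 36.997, y = 10.795, so z ≈ 45.705 ≈ 45.7 km.

x ≈ 37.0 km, y ≈ 10.8 km, depth ≈ 45.7 km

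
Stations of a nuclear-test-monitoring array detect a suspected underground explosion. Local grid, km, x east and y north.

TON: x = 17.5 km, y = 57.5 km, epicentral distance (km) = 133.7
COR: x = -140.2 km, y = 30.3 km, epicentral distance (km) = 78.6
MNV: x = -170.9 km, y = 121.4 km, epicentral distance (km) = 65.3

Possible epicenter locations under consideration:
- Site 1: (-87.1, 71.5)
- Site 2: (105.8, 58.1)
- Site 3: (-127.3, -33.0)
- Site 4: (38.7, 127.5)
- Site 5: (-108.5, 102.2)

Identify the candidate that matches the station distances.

For each candidate, compare |candidate − station| to the reported distance:
Site 1: residuals TON 28.2, COR 11.4, MNV 32.2 → max 32.2 km
Site 2: residuals TON 45.4, COR 169.0, MNV 218.5 → max 218.5 km
Site 3: residuals TON 37.1, COR 14.0, MNV 95.1 → max 95.1 km
Site 4: residuals TON 60.6, COR 125.0, MNV 144.4 → max 144.4 km
Site 5: residuals TON 0.0, COR 0.0, MNV 0.0 → max 0.0 km
Only Site 5 has all residuals ≈ 0.

Site 5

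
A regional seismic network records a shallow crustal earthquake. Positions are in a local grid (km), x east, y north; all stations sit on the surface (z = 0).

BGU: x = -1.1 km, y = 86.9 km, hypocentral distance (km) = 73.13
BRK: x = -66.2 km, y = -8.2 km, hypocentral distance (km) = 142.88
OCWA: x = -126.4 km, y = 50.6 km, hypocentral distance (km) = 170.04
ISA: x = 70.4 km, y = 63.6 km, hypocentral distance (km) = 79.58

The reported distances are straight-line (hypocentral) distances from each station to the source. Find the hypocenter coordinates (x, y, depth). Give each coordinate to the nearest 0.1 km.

Each station gives a sphere (x−x_i)² + (y−y_i)² + z² = d_i² (stations at z=0).
Subtracting the BGU sphere from BRK and OCWA: z² cancels, leaving linear equations in x and y:
-130.2 x − 190.2 y = -18169.84
-250.6 x − 72.6 y = -12581.10
Solving: x ≈ 28.101, y ≈ 76.294 km (keep extra digits for the depth step; rounded: 28.1, 76.3).
Then from the BGU sphere: z² = 73.13² − (x + 1.1)² − (y − 86.9)² with x = 28.101, y = 76.294, so z ≈ 66.203 ≈ 66.2 km.

x ≈ 28.1 km, y ≈ 76.3 km, depth ≈ 66.2 km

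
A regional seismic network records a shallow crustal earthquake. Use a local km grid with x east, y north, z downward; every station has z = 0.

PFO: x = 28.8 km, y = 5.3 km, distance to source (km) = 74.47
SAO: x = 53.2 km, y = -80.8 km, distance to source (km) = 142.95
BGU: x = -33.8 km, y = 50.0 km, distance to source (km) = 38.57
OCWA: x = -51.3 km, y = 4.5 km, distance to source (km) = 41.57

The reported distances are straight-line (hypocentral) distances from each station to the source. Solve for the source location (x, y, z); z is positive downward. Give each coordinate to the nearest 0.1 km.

Each station gives a sphere (x−x_i)² + (y−y_i)² + z² = d_i² (stations at z=0).
Subtracting the PFO sphere from SAO and BGU: z² cancels, leaving linear equations in x and y:
48.8 x − 172.2 y = -6387.57
-125.2 x + 89.4 y = 6843.05
Solving: x ≈ -35.316, y ≈ 27.086 km (keep extra digits for the depth step; rounded: -35.3, 27.1).
Then from the PFO sphere: z² = 74.47² − (x − 28.8)² − (y − 5.3)² with x = -35.316, y = 27.086, so z ≈ 30.989 ≈ 31.0 km.

(-35.3, 27.1, 31.0)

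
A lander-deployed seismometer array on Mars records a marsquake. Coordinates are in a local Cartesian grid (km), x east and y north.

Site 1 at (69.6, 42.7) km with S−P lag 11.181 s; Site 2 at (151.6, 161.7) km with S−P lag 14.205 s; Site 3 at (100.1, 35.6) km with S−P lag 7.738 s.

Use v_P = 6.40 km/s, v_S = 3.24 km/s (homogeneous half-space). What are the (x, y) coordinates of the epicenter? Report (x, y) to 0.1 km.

Distance from S−P lag: d = Δt · v_P v_S / (v_P − v_S) = Δt · (6.40·3.24)/(6.40−3.24) ≈ 6.5620·Δt.
So d_Site 1 = 73.37, d_Site 2 = 93.21, d_Site 3 = 50.78 km.
Circle about each station: (x − 69.6)² + (y − 42.7)² = 73.37²; (x − 151.6)² + (y − 161.7)² = 93.21²; (x − 100.1)² + (y − 35.6)² = 50.78².
Subtracting the Site 1 equation from the Site 2 and Site 3 equations removes the quadratic terms:
164.0 x + 238.0 y = 39157.05
61.0 x − 14.2 y = 7424.47
Solving the 2×2 system: x ≈ 137.9, y ≈ 69.5 km.
Check against Site 1 (with the unrounded x, y): √((x − 69.6)²+(y − 42.7)²) = 73.37 ≈ 73.37 km. ✓

x ≈ 137.9 km, y ≈ 69.5 km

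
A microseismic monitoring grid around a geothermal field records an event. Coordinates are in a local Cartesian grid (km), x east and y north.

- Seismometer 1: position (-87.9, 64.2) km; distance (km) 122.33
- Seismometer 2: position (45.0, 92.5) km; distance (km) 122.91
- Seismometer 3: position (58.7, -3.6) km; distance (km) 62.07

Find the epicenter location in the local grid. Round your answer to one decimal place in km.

x ≈ -0.7 km, y ≈ -21.6 km

Circle about each station: (x + 87.9)² + (y − 64.2)² = 122.33²; (x − 45.0)² + (y − 92.5)² = 122.91²; (x − 58.7)² + (y + 3.6)² = 62.07².
Subtracting pairs of circle equations eliminates x²+y² and gives linear equations (the radical axes):
265.8 x + 56.6 y = -1409.04
293.2 x − 135.6 y = 2722.54
Solving the 2×2 system: x ≈ -0.7, y ≈ -21.6 km.
Check against Seismometer 1 (with the unrounded x, y): √((x + 87.9)²+(y − 64.2)²) = 122.33 ≈ 122.33 km. ✓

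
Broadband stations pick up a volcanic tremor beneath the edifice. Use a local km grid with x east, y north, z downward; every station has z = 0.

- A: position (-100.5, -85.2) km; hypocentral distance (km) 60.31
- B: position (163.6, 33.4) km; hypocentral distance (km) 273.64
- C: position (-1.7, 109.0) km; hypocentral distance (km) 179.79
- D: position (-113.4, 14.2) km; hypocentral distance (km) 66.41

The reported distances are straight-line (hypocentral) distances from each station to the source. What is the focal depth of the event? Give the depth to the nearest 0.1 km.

depth ≈ 37.7 km

Each station gives a sphere (x−x_i)² + (y−y_i)² + z² = d_i² (stations at z=0).
Subtracting the A sphere from B and C: z² cancels, leaving linear equations in x and y:
528.2 x + 237.2 y = -60720.32
197.6 x + 388.4 y = -34162.55
Solving: x ≈ -97.803, y ≈ -38.200 km (keep extra digits for the depth step; rounded: -97.8, -38.2).
Then from the A sphere: z² = 60.31² − (x + 100.5)² − (y + 85.2)² with x = -97.803, y = -38.200, so z ≈ 37.696 ≈ 37.7 km.
Check against D (with the unrounded solution): distance 66.41 ≈ 66.41 km. ✓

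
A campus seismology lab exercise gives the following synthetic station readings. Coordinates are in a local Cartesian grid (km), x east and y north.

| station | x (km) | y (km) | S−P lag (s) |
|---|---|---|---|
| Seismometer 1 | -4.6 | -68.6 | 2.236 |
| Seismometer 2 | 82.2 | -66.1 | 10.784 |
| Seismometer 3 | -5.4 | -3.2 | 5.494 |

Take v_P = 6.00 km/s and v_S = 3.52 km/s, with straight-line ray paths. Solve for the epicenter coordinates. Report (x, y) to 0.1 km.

-8.2 km east, -49.9 km north

Distance from S−P lag: d = Δt · v_P v_S / (v_P − v_S) = Δt · (6.00·3.52)/(6.00−3.52) ≈ 8.5161·Δt.
So d_Seismometer 1 = 19.04, d_Seismometer 2 = 91.84, d_Seismometer 3 = 46.79 km.
Circle about each station: (x + 4.6)² + (y + 68.6)² = 19.04²; (x − 82.2)² + (y + 66.1)² = 91.84²; (x + 5.4)² + (y + 3.2)² = 46.79².
Subtracting the Seismometer 1 equation from the Seismometer 2 and Seismometer 3 equations removes the quadratic terms:
173.6 x + 5.0 y = -1673.13
-1.6 x + 130.8 y = -6514.50
Solving the 2×2 system: x ≈ -8.2, y ≈ -49.9 km.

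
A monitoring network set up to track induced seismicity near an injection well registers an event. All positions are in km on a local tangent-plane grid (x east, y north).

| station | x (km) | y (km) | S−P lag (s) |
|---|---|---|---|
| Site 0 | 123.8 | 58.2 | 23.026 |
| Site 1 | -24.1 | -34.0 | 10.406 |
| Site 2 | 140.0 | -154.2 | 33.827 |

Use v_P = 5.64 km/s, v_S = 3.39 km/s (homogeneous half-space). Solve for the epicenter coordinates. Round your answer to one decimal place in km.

Distance from S−P lag: d = Δt · v_P v_S / (v_P − v_S) = Δt · (5.64·3.39)/(5.64−3.39) ≈ 8.4976·Δt.
So d_Site 0 = 195.67, d_Site 1 = 88.43, d_Site 2 = 287.45 km.
Circle about each station: (x − 123.8)² + (y − 58.2)² = 195.67²; (x + 24.1)² + (y + 34.0)² = 88.43²; (x − 140.0)² + (y + 154.2)² = 287.45².
Subtracting the Site 0 equation from the Site 1 and Site 2 equations removes the quadratic terms:
-295.8 x − 184.4 y = 13490.01
32.4 x − 424.8 y = -19676.79
Solving the 2×2 system: x ≈ -71.1, y ≈ 40.9 km.
Check against Site 0 (with the unrounded x, y): √((x − 123.8)²+(y − 58.2)²) = 195.67 ≈ 195.67 km. ✓

x ≈ -71.1 km, y ≈ 40.9 km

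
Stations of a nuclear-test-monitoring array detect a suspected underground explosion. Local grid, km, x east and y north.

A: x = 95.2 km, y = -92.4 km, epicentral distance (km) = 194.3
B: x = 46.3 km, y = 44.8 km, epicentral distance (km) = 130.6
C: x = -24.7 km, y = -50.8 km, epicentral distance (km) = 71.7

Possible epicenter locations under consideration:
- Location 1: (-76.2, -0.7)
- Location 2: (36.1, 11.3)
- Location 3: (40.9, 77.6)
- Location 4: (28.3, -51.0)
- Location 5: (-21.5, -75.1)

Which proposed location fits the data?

For each candidate, compare |candidate − station| to the reported distance:
Location 1: residuals A 0.1, B 0.1, C 0.1 → max 0.1 km
Location 2: residuals A 74.9, B 95.6, C 15.2 → max 95.6 km
Location 3: residuals A 15.8, B 97.4, C 72.5 → max 97.4 km
Location 4: residuals A 115.6, B 33.1, C 18.7 → max 115.6 km
Location 5: residuals A 76.3, B 7.1, C 47.2 → max 76.3 km
Only Location 1 has all residuals ≈ 0.

Location 1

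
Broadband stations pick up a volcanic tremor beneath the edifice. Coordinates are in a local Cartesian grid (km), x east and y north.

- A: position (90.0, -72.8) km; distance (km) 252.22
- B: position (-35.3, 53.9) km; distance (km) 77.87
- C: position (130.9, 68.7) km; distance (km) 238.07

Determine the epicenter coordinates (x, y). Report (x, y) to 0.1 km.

-106.6 km east, 85.2 km north

Circle about each station: (x − 90.0)² + (y + 72.8)² = 252.22²; (x + 35.3)² + (y − 53.9)² = 77.87²; (x − 130.9)² + (y − 68.7)² = 238.07².
Subtracting the A equation from the B and C equations removes the quadratic terms:
-250.6 x + 253.4 y = 48302.65
81.8 x + 283.0 y = 15392.26
Solving the 2×2 system: x ≈ -106.6, y ≈ 85.2 km.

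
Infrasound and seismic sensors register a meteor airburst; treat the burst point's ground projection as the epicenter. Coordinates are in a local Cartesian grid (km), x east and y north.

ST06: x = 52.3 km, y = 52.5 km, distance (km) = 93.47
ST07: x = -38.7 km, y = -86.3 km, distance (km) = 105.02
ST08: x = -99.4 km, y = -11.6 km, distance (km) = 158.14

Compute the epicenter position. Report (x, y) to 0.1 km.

Circle about each station: (x − 52.3)² + (y − 52.5)² = 93.47²; (x + 38.7)² + (y + 86.3)² = 105.02²; (x + 99.4)² + (y + 11.6)² = 158.14².
Subtracting the ST06 equation from the ST07 and ST08 equations removes the quadratic terms:
-182.0 x − 277.6 y = 1161.28
-303.4 x − 128.2 y = -11748.24
Solving the 2×2 system: x ≈ 56.0, y ≈ -40.9 km.

56.0 km east, -40.9 km north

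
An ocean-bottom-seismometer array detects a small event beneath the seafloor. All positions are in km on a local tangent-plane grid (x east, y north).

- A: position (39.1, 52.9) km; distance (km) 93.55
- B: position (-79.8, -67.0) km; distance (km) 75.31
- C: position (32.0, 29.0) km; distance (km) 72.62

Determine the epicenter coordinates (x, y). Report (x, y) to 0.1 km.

x ≈ -27.1 km, y ≈ -13.2 km

Circle about each station: (x − 39.1)² + (y − 52.9)² = 93.55²; (x + 79.8)² + (y + 67.0)² = 75.31²; (x − 32.0)² + (y − 29.0)² = 72.62².
Subtracting the A equation from the B and C equations removes the quadratic terms:
-237.8 x − 239.8 y = 9609.83
-14.2 x − 47.8 y = 1015.72
Solving the 2×2 system: x ≈ -27.1, y ≈ -13.2 km.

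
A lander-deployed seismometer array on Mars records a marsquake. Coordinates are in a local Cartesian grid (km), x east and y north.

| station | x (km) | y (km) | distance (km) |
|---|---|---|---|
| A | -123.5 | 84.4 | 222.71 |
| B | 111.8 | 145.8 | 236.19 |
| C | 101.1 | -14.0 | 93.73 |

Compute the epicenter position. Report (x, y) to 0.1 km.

Circle about each station: (x + 123.5)² + (y − 84.4)² = 222.71²; (x − 111.8)² + (y − 145.8)² = 236.19²; (x − 101.1)² + (y + 14.0)² = 93.73².
Subtracting the A equation from the B and C equations removes the quadratic terms:
470.6 x + 122.8 y = 5195.30
449.2 x − 196.8 y = 28856.03
Solving the 2×2 system: x ≈ 30.9, y ≈ -76.1 km.

(30.9, -76.1)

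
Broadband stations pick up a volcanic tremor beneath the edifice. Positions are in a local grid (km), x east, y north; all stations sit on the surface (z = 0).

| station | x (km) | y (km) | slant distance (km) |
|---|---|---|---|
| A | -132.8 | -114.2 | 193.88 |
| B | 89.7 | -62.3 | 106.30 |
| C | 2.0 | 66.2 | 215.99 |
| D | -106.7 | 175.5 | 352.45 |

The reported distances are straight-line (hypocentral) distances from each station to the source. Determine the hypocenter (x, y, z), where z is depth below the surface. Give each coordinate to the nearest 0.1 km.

x ≈ 48.2 km, y ≈ -134.0 km, depth ≈ 66.6 km

Each station gives a sphere (x−x_i)² + (y−y_i)² + z² = d_i² (stations at z=0).
Subtracting the A sphere from B and C: z² cancels, leaving linear equations in x and y:
445.0 x + 103.8 y = 7539.66
269.6 x + 360.8 y = -35353.27
Solving: x ≈ 48.200, y ≈ -134.002 km (keep extra digits for the depth step; rounded: 48.2, -134.0).
Then from the A sphere: z² = 193.88² − (x + 132.8)² − (y + 114.2)² with x = 48.200, y = -134.002, so z ≈ 66.606 ≈ 66.6 km.
Check against D (with the unrounded solution): distance 352.45 ≈ 352.45 km. ✓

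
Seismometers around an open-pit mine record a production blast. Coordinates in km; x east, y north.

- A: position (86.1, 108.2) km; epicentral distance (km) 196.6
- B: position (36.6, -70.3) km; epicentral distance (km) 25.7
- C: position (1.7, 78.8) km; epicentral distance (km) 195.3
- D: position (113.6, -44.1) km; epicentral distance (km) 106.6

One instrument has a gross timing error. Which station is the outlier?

C

Solve using three stations at a time. Using A, B, D (subtract circle equations pairwise → linear system) gives (x, y) ≈ (11.2, -73.6).
Distances from that point to each station vs reported:
  A: calculated 196.6 vs reported 196.6 → residual 0.0 km
  B: calculated 25.6 vs reported 25.7 → residual 0.1 km
  C: calculated 152.6 vs reported 195.3 → residual 42.7 km
  D: calculated 106.6 vs reported 106.6 → residual 0.0 km
A, B, D are mutually consistent (residuals ≈ 0); C is off by 42.7 km.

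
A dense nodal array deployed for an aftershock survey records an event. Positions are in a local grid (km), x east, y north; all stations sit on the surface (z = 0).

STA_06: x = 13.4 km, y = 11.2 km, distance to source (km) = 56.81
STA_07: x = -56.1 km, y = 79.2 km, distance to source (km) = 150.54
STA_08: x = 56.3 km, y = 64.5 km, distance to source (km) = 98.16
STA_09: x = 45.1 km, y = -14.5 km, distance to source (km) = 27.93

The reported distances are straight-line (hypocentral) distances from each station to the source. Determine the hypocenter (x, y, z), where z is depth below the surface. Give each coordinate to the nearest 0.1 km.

Each station gives a sphere (x−x_i)² + (y−y_i)² + z² = d_i² (stations at z=0).
Subtracting the STA_06 sphere from STA_07 and STA_08: z² cancels, leaving linear equations in x and y:
-139.0 x + 136.0 y = -10320.07
85.8 x + 106.6 y = 616.93
Solving: x ≈ 44.703, y ≈ -30.193 km (keep extra digits for the depth step; rounded: 44.7, -30.2).
Then from the STA_06 sphere: z² = 56.81² − (x − 13.4)² − (y − 11.2)² with x = 44.703, y = -30.193, so z ≈ 23.111 ≈ 23.1 km.

x ≈ 44.7 km, y ≈ -30.2 km, depth ≈ 23.1 km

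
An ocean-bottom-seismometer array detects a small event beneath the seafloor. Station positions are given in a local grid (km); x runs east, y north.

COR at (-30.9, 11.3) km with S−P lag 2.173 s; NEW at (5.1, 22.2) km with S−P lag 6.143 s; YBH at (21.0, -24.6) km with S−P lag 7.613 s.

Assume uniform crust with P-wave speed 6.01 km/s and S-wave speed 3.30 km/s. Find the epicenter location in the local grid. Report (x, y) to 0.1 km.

Distance from S−P lag: d = Δt · v_P v_S / (v_P − v_S) = Δt · (6.01·3.30)/(6.01−3.30) ≈ 7.3185·Δt.
So d_COR = 15.90, d_NEW = 44.96, d_YBH = 55.72 km.
Circle about each station: (x + 30.9)² + (y − 11.3)² = 15.90²; (x − 5.1)² + (y − 22.2)² = 44.96²; (x − 21.0)² + (y + 24.6)² = 55.72².
Subtracting pairs of circle equations eliminates x²+y² and gives linear equations (the radical axes):
72.0 x + 21.8 y = -2332.24
103.8 x − 71.8 y = -2888.25
Solving the 2×2 system: x ≈ -31.0, y ≈ -4.6 km.

-31.0 km east, -4.6 km north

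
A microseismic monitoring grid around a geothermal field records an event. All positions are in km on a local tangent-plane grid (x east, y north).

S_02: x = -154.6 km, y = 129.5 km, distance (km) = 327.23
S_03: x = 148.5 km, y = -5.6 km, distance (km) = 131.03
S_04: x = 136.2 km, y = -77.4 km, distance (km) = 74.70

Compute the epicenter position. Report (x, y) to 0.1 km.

Circle about each station: (x + 154.6)² + (y − 129.5)² = 327.23²; (x − 148.5)² + (y + 5.6)² = 131.03²; (x − 136.2)² + (y + 77.4)² = 74.70².
Subtracting the S_02 equation from the S_03 and S_04 equations removes the quadratic terms:
606.2 x − 270.2 y = 71322.81
581.6 x − 413.8 y = 85369.17
Solving the 2×2 system: x ≈ 68.8, y ≈ -109.6 km.

(68.8, -109.6)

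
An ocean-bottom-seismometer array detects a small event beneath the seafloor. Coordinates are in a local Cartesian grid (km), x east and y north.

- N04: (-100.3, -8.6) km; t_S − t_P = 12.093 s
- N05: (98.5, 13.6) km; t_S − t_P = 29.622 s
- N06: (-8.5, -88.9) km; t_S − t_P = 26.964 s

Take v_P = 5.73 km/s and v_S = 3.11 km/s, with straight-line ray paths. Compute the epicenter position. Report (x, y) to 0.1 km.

x ≈ -93.9 km, y ≈ 73.4 km

Distance from S−P lag: d = Δt · v_P v_S / (v_P − v_S) = Δt · (5.73·3.11)/(5.73−3.11) ≈ 6.8016·Δt.
So d_N04 = 82.25, d_N05 = 201.48, d_N06 = 183.40 km.
Circle about each station: (x + 100.3)² + (y + 8.6)² = 82.25²; (x − 98.5)² + (y − 13.6)² = 201.48²; (x + 8.5)² + (y + 88.9)² = 183.40².
Subtracting pairs of circle equations eliminates x²+y² and gives linear equations (the radical axes):
397.6 x + 44.4 y = -34075.97
183.6 x − 160.6 y = -29029.09
Solving the 2×2 system: x ≈ -93.9, y ≈ 73.4 km.
Check against N04 (with the unrounded x, y): √((x + 100.3)²+(y + 8.6)²) = 82.25 ≈ 82.25 km. ✓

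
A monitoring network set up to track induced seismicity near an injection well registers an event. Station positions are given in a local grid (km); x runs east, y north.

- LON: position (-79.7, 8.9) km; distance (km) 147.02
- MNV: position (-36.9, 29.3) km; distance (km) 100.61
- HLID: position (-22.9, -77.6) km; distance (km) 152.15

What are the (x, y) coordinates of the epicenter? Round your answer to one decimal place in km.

61.8 km east, 48.8 km north

Circle about each station: (x + 79.7)² + (y − 8.9)² = 147.02²; (x + 36.9)² + (y − 29.3)² = 100.61²; (x + 22.9)² + (y + 77.6)² = 152.15².
Subtracting the LON equation from the MNV and HLID equations removes the quadratic terms:
85.6 x + 40.8 y = 7281.31
113.6 x − 173.0 y = -1419.87
Solving the 2×2 system: x ≈ 61.8, y ≈ 48.8 km.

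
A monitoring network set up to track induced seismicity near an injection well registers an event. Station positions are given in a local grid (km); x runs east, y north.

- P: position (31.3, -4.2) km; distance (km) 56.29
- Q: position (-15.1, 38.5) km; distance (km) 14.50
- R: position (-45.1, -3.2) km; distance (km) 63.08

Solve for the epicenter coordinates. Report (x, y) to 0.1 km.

Circle about each station: (x − 31.3)² + (y + 4.2)² = 56.29²; (x + 15.1)² + (y − 38.5)² = 14.50²; (x + 45.1)² + (y + 3.2)² = 63.08².
Subtracting the P equation from the Q and R equations removes the quadratic terms:
-92.8 x + 85.4 y = 3671.24
-152.8 x + 2.0 y = 236.40
Solving the 2×2 system: x ≈ -1.0, y ≈ 41.9 km.

(-1.0, 41.9)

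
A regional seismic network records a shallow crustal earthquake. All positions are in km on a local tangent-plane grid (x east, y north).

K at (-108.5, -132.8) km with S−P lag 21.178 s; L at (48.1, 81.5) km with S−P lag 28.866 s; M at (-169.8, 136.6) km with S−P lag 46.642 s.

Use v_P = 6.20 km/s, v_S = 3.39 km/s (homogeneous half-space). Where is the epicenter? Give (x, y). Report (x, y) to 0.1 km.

Distance from S−P lag: d = Δt · v_P v_S / (v_P − v_S) = Δt · (6.20·3.39)/(6.20−3.39) ≈ 7.4797·Δt.
So d_K = 158.41, d_L = 215.91, d_M = 348.87 km.
Circle about each station: (x + 108.5)² + (y + 132.8)² = 158.41²; (x − 48.1)² + (y − 81.5)² = 215.91²; (x + 169.8)² + (y − 136.6)² = 348.87².
Subtracting the K equation from the L and M equations removes the quadratic terms:
313.2 x + 428.6 y = -41975.63
-122.6 x + 538.8 y = -78533.04
Solving the 2×2 system: x ≈ 49.9, y ≈ -134.4 km.

(49.9, -134.4)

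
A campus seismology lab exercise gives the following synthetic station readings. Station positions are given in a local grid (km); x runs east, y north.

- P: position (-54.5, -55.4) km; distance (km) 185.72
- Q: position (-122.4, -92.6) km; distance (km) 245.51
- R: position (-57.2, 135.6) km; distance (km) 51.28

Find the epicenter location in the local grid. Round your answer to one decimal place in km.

-7.2 km east, 124.2 km north

Circle about each station: (x + 54.5)² + (y + 55.4)² = 185.72²; (x + 122.4)² + (y + 92.6)² = 245.51²; (x + 57.2)² + (y − 135.6)² = 51.28².
Subtracting pairs of circle equations eliminates x²+y² and gives linear equations (the radical axes):
-135.8 x − 74.4 y = -8266.13
-5.4 x + 382.0 y = 47482.07
Solving the 2×2 system: x ≈ -7.2, y ≈ 124.2 km.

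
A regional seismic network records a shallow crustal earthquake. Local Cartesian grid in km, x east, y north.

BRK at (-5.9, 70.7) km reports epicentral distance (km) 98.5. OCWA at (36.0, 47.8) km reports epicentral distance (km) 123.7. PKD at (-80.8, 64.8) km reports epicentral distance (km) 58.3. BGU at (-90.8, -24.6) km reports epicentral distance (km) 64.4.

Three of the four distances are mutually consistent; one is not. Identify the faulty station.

BGU

Solve using three stations at a time. Using BRK, OCWA, PKD (subtract circle equations pairwise → linear system) gives (x, y) ≈ (-80.6, 6.5).
Distances from that point to each station vs reported:
  BRK: calculated 98.5 vs reported 98.5 → residual 0.0 km
  OCWA: calculated 123.7 vs reported 123.7 → residual 0.0 km
  PKD: calculated 58.3 vs reported 58.3 → residual 0.0 km
  BGU: calculated 32.7 vs reported 64.4 → residual 31.7 km
BRK, OCWA, PKD are mutually consistent (residuals ≈ 0); BGU is off by 31.7 km.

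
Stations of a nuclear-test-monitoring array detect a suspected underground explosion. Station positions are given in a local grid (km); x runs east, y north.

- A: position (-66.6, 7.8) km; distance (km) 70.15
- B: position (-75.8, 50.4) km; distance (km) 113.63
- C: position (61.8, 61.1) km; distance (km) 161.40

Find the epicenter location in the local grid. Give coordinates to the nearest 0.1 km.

Circle about each station: (x + 66.6)² + (y − 7.8)² = 70.15²; (x + 75.8)² + (y − 50.4)² = 113.63²; (x − 61.8)² + (y − 61.1)² = 161.40².
Subtracting the A equation from the B and C equations removes the quadratic terms:
-18.4 x + 85.2 y = -4201.35
256.8 x + 106.6 y = -18072.89
Solving the 2×2 system: x ≈ -45.8, y ≈ -59.2 km.

-45.8 km east, -59.2 km north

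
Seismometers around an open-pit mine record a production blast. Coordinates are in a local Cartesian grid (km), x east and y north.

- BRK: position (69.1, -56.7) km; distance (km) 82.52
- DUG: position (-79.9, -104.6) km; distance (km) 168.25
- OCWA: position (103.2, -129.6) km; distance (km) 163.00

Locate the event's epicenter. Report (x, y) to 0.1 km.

x ≈ 34.9 km, y ≈ 18.4 km

Circle about each station: (x − 69.1)² + (y + 56.7)² = 82.52²; (x + 79.9)² + (y + 104.6)² = 168.25²; (x − 103.2)² + (y + 129.6)² = 163.00².
Subtracting the BRK equation from the DUG and OCWA equations removes the quadratic terms:
-298.0 x − 95.8 y = -12163.04
68.2 x − 145.8 y = -302.75
Solving the 2×2 system: x ≈ 34.9, y ≈ 18.4 km.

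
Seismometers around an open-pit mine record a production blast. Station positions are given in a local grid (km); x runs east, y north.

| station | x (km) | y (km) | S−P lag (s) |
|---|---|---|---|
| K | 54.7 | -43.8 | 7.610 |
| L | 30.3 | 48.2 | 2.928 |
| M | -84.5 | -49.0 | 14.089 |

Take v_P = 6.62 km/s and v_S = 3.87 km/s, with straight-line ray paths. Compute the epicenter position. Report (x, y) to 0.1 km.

26.4 km east, 21.2 km north

Distance from S−P lag: d = Δt · v_P v_S / (v_P − v_S) = Δt · (6.62·3.87)/(6.62−3.87) ≈ 9.3161·Δt.
So d_K = 70.90, d_L = 27.28, d_M = 131.26 km.
Circle about each station: (x − 54.7)² + (y + 43.8)² = 70.90²; (x − 30.3)² + (y − 48.2)² = 27.28²; (x + 84.5)² + (y + 49.0)² = 131.26².
Subtracting pairs of circle equations eliminates x²+y² and gives linear equations (the radical axes):
-48.8 x + 184.0 y = 2613.41
-278.4 x − 10.4 y = -7571.66
Solving the 2×2 system: x ≈ 26.4, y ≈ 21.2 km.
Check against K (with the unrounded x, y): √((x − 54.7)²+(y + 43.8)²) = 70.90 ≈ 70.90 km. ✓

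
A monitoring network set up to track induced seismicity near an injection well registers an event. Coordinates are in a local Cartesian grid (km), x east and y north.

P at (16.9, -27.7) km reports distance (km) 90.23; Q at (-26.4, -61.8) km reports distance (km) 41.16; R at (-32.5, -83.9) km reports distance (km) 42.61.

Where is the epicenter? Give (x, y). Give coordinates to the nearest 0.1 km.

-67.5 km east, -59.6 km north

Circle about each station: (x − 16.9)² + (y + 27.7)² = 90.23²; (x + 26.4)² + (y + 61.8)² = 41.16²; (x + 32.5)² + (y + 83.9)² = 42.61².
Subtracting the P equation from the Q and R equations removes the quadratic terms:
-86.6 x − 68.2 y = 9910.61
-98.8 x − 112.4 y = 13368.40
Solving the 2×2 system: x ≈ -67.5, y ≈ -59.6 km.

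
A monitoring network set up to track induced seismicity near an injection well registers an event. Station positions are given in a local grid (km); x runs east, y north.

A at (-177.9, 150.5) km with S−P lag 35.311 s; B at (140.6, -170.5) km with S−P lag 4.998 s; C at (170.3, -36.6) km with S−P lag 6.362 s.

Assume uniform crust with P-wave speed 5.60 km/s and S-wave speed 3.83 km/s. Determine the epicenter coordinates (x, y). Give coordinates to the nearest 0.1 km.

x ≈ 159.3 km, y ≈ -112.9 km

Distance from S−P lag: d = Δt · v_P v_S / (v_P − v_S) = Δt · (5.60·3.83)/(5.60−3.83) ≈ 12.1175·Δt.
So d_A = 427.88, d_B = 60.56, d_C = 77.09 km.
Circle about each station: (x + 177.9)² + (y − 150.5)² = 427.88²; (x − 140.6)² + (y + 170.5)² = 60.56²; (x − 170.3)² + (y + 36.6)² = 77.09².
Subtracting the A equation from the B and C equations removes the quadratic terms:
637.0 x − 642.0 y = 173953.73
696.4 x − 374.2 y = 153181.42
Solving the 2×2 system: x ≈ 159.3, y ≈ -112.9 km.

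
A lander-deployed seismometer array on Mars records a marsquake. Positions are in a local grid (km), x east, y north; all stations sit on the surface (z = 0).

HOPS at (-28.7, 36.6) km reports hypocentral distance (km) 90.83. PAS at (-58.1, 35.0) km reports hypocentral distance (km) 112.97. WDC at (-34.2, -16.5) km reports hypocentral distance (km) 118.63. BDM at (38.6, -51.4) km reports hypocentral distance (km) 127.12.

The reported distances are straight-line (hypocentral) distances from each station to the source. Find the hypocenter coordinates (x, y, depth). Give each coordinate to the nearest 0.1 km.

x ≈ 32.1 km, y ≈ 58.3 km, depth ≈ 63.9 km

Each station gives a sphere (x−x_i)² + (y−y_i)² + z² = d_i² (stations at z=0).
Subtracting the HOPS sphere from PAS and WDC: z² cancels, leaving linear equations in x and y:
-58.8 x − 3.2 y = -2074.77
-11.0 x − 106.2 y = -6544.35
Solving: x ≈ 32.113, y ≈ 58.297 km (keep extra digits for the depth step; rounded: 32.1, 58.3).
Then from the HOPS sphere: z² = 90.83² − (x + 28.7)² − (y − 36.6)² with x = 32.113, y = 58.297, so z ≈ 63.884 ≈ 63.9 km.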